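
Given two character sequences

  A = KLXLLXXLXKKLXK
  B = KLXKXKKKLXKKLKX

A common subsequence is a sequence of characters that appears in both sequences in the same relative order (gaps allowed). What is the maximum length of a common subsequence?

One common subsequence of length 10: K [1,1], L [2,2], X [3,3], X [6,5], L [8,9], X [9,10], K [10,11], K [11,12], L [12,13], X [13,15]. Since dp[14][15] = 10, nothing longer is possible.

10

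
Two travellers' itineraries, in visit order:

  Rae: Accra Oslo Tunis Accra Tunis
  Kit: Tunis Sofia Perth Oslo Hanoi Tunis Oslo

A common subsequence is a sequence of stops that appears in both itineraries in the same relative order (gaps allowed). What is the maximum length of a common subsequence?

One common subsequence of length 2: Oslo [2,4] → Tunis [3,6]. dp[5][7] = 2 confirms this is the maximum.

2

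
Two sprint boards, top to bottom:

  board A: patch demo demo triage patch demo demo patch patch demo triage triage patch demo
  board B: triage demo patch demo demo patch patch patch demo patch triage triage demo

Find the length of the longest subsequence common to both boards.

Match patch [1,3]; then demo [2,4]; then demo [3,5]; then patch [5,6]; then patch [8,7]; then patch [9,8]; then demo [10,9]; then triage [11,11]; then triage [12,12]; then demo [14,13] — 10 tasks in the same relative order in both. The LCS DP gives dp[14][13] = 10, so this is optimal.

10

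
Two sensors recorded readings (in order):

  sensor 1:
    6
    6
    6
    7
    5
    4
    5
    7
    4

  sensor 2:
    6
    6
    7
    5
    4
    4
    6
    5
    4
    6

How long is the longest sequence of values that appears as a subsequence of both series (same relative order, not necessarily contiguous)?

Let dp[i][j] be the LCS length of the first i values of sensor 1 and the first j values of sensor 2. dp[i][j] = dp[i-1][j-1]+1 when the i-th and j-th values match, else max(dp[i-1][j], dp[i][j-1]).
    ·  6  6  7  5  4  4  6  5  4  6
 ·  0  0  0  0  0  0  0  0  0  0  0
 6  0  1  1  1  1  1  1  1  1  1  1
 6  0  1  2  2  2  2  2  2  2  2  2
 6  0  1  2  2  2  2  2  3  3  3  3
 7  0  1  2  3  3  3  3  3  3  3  3
 5  0  1  2  3  4  4  4  4  4  4  4
 4  0  1  2  3  4  5  5  5  5  5  5
 5  0  1  2  3  4  5  5  5  6  6  6
 7  0  1  2  3  4  5  5  5  6  6  6
 4  0  1  2  3  4  5  6  6  6  7  7
dp[9][10] = 7. One LCS (by backtracking along matches): 6, 6, 7, 5, 4, 5, 4.

7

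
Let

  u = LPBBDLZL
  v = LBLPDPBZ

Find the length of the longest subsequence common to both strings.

4

Let dp[i][j] be the LCS length of the first i characters of u and the first j characters of v. dp[i][j] = dp[i-1][j-1]+1 when the i-th and j-th characters match, else max(dp[i-1][j], dp[i][j-1]).
    ·  L  B  L  P  D  P  B  Z
 ·  0  0  0  0  0  0  0  0  0
 L  0  1  1  1  1  1  1  1  1
 P  0  1  1  1  2  2  2  2  2
 B  0  1  2  2  2  2  2  3  3
 B  0  1  2  2  2  2  2  3  3
 D  0  1  2  2  2  3  3  3  3
 L  0  1  2  3  3  3  3  3  3
 Z  0  1  2  3  3  3  3  3  4
 L  0  1  2  3  3  3  3  3  4
dp[8][8] = 4. One LCS (by backtracking along matches): LPBZ.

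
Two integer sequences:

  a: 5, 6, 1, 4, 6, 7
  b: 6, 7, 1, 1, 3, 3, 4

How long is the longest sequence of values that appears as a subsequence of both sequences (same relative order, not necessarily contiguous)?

One common subsequence of length 3: 6 (a #2, b #1) → 1 (a #3, b #4) → 4 (a #4, b #7). dp[6][7] = 3 confirms this is the maximum.

3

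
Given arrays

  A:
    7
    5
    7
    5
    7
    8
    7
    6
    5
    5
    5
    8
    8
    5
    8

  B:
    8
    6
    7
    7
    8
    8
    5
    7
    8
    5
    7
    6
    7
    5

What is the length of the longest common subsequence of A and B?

8

Taking 7 [1,3]; then 7 [3,4]; then 5 [4,7]; then 7 [5,8]; then 8 [6,9]; then 7 [7,11]; then 6 [8,12]; then 5 [14,14] gives a common subsequence of length 8. The LCS DP gives dp[15][14] = 8, so this is optimal.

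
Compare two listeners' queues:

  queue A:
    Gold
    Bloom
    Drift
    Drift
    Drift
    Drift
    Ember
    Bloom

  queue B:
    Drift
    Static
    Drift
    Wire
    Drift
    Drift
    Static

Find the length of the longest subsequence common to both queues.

Taking Drift at queue A[3]=queue B[1]; then Drift at queue A[4]=queue B[3]; then Drift at queue A[5]=queue B[5]; then Drift at queue A[6]=queue B[6] gives a common subsequence of length 4. The LCS DP gives dp[8][7] = 4, so this is optimal.

4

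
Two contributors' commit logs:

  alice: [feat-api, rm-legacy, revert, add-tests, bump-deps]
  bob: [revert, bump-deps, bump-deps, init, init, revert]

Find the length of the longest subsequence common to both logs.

2

Match revert [3,1], then bump-deps [5,3] — 2 commits in the same relative order in both. dp[5][6] = 2 confirms this is the maximum.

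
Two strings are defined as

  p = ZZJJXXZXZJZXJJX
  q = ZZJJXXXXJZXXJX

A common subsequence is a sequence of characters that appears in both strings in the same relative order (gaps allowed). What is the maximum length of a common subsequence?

12

Taking Z at p[1]=q[1]; then Z at p[2]=q[2]; then J at p[3]=q[3]; then J at p[4]=q[4]; then X at p[5]=q[6]; then X at p[6]=q[7]; then X at p[8]=q[8]; then J at p[10]=q[9]; then Z at p[11]=q[10]; then X at p[12]=q[12]; then J at p[14]=q[13]; then X at p[15]=q[14] gives a common subsequence of length 12, and the DP table's final entry dp[15][14] is also 12, so no common subsequence is longer.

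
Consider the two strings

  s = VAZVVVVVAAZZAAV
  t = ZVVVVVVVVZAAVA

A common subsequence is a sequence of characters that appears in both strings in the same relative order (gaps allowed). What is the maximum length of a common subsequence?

10

Taking V (s #1, t #4) → V (s #4, t #5) → V (s #5, t #6) → V (s #6, t #7) → V (s #7, t #8) → V (s #8, t #9) → Z (s #12, t #10) → A (s #13, t #11) → A (s #14, t #12) → V (s #15, t #13) gives a common subsequence of length 10. dp[15][14] = 10 confirms this is the maximum.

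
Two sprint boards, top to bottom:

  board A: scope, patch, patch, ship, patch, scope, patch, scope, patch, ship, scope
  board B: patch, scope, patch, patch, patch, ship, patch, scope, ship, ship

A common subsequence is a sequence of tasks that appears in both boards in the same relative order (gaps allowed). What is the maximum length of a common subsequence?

Match scope (board A #1, board B #2); then patch (board A #2, board B #4); then patch (board A #3, board B #5); then ship (board A #4, board B #6); then patch (board A #5, board B #7); then scope (board A #6, board B #8); then ship (board A #10, board B #10) — 7 tasks in the same relative order in both. The LCS DP gives dp[11][10] = 7, so this is optimal.

7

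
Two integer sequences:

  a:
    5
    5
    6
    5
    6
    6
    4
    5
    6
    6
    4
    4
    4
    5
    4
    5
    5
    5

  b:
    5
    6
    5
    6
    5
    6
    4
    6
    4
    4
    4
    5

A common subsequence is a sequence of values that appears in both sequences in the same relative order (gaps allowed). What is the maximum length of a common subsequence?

Taking 5 [1,1], then 5 [2,3], then 6 [3,4], then 5 [4,5], then 6 [6,6], then 4 [7,7], then 6 [10,8], then 4 [12,9], then 4 [13,10], then 4 [15,11], then 5 [18,12] gives a common subsequence of length 11. dp[18][12] = 11 confirms this is the maximum.

11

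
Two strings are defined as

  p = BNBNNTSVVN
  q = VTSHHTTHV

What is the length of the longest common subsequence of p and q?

Let dp[i][j] be the LCS length of the first i characters of p and the first j characters of q. dp[i][j] = dp[i-1][j-1]+1 when the i-th and j-th characters match, else max(dp[i-1][j], dp[i][j-1]).
    ·  V  T  S  H  H  T  T  H  V
 ·  0  0  0  0  0  0  0  0  0  0
 B  0  0  0  0  0  0  0  0  0  0
 N  0  0  0  0  0  0  0  0  0  0
 B  0  0  0  0  0  0  0  0  0  0
 N  0  0  0  0  0  0  0  0  0  0
 N  0  0  0  0  0  0  0  0  0  0
 T  0  0  1  1  1  1  1  1  1  1
 S  0  0  1  2  2  2  2  2  2  2
 V  0  1  1  2  2  2  2  2  2  3
 V  0  1  1  2  2  2  2  2  2  3
 N  0  1  1  2  2  2  2  2  2  3
dp[10][9] = 3. One LCS (by backtracking along matches): TSV.

3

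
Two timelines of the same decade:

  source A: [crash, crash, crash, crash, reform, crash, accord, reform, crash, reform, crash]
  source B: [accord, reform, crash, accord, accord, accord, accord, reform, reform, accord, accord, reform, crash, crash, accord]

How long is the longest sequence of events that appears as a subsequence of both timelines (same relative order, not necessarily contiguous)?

6

Taking crash at source A[1]=source B[3], reform at source A[5]=source B[9], accord at source A[7]=source B[11], reform at source A[8]=source B[12], crash at source A[9]=source B[13], crash at source A[11]=source B[14] gives a common subsequence of length 6. The LCS DP gives dp[11][15] = 6, so this is optimal.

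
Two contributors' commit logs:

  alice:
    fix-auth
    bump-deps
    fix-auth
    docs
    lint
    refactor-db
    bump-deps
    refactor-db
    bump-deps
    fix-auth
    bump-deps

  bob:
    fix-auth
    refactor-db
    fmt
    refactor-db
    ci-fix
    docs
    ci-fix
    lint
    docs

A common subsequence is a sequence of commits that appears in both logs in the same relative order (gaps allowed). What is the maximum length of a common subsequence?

Pick fix-auth (alice #1, bob #1), then docs (alice #4, bob #6), then lint (alice #5, bob #8); all 3 commits appear in both, in order. dp[11][9] = 3 confirms this is the maximum.

3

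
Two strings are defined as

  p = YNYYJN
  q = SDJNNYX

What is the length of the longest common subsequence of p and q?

2

Let dp[i][j] be the LCS length of the first i characters of p and the first j characters of q. dp[i][j] = dp[i-1][j-1]+1 when the i-th and j-th characters match, else max(dp[i-1][j], dp[i][j-1]).
    ·  S  D  J  N  N  Y  X
 ·  0  0  0  0  0  0  0  0
 Y  0  0  0  0  0  0  1  1
 N  0  0  0  0  1  1  1  1
 Y  0  0  0  0  1  1  2  2
 Y  0  0  0  0  1  1  2  2
 J  0  0  0  1  1  1  2  2
 N  0  0  0  1  2  2  2  2
dp[6][7] = 2. One LCS (by backtracking along matches): NY.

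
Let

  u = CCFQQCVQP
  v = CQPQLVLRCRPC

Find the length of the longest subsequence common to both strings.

One common subsequence of length 5: C [2,1], Q [4,2], Q [5,4], C [6,9], P [9,11]. dp[9][12] = 5 confirms this is the maximum.

5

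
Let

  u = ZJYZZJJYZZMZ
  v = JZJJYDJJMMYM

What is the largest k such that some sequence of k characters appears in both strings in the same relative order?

Taking Z (u #1, v #2), J (u #2, v #4), Y (u #3, v #5), J (u #6, v #7), J (u #7, v #8), Y (u #8, v #11), M (u #11, v #12) gives a common subsequence of length 7. The LCS DP gives dp[12][12] = 7, so this is optimal.

7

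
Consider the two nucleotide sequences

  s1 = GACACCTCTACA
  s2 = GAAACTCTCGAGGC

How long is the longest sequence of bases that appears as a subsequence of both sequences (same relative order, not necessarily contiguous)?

One common subsequence of length 9: G [1,1]; then A [2,3]; then A [4,4]; then C [5,5]; then C [6,7]; then T [7,8]; then C [8,9]; then A [10,11]; then C [11,14]. The LCS DP gives dp[12][14] = 9, so this is optimal.

9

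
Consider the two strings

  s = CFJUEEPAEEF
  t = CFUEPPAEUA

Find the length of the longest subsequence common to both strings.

Taking C [1,1] → F [2,2] → U [4,3] → E [5,4] → P [7,6] → A [8,7] → E [9,8] gives a common subsequence of length 7. Since dp[11][10] = 7, nothing longer is possible.

7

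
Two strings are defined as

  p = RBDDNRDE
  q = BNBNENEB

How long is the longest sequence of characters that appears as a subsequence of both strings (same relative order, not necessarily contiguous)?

3

Let dp[i][j] be the LCS length of the first i characters of p and the first j characters of q. dp[i][j] = dp[i-1][j-1]+1 when the i-th and j-th characters match, else max(dp[i-1][j], dp[i][j-1]).
    ·  B  N  B  N  E  N  E  B
 ·  0  0  0  0  0  0  0  0  0
 R  0  0  0  0  0  0  0  0  0
 B  0  1  1  1  1  1  1  1  1
 D  0  1  1  1  1  1  1  1  1
 D  0  1  1  1  1  1  1  1  1
 N  0  1  2  2  2  2  2  2  2
 R  0  1  2  2  2  2  2  2  2
 D  0  1  2  2  2  2  2  2  2
 E  0  1  2  2  2  3  3  3  3
dp[8][8] = 3. One LCS (by backtracking along matches): BNE.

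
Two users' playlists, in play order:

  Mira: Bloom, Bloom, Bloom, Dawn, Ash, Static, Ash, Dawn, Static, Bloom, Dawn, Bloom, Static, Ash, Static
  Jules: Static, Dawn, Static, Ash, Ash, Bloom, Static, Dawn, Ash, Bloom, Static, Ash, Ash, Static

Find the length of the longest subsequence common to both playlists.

9

Taking Dawn [4,2]; then Ash [5,4]; then Ash [7,5]; then Static [9,7]; then Dawn [11,8]; then Bloom [12,10]; then Static [13,11]; then Ash [14,13]; then Static [15,14] gives a common subsequence of length 9. Since dp[15][14] = 9, nothing longer is possible.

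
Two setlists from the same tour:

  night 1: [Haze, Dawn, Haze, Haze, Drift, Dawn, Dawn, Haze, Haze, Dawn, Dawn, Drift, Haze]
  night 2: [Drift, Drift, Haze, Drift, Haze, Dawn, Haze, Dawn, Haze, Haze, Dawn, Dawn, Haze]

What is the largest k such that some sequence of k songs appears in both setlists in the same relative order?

9

Taking Haze [1,5] → Dawn [2,6] → Haze [4,7] → Dawn [7,8] → Haze [8,9] → Haze [9,10] → Dawn [10,11] → Dawn [11,12] → Haze [13,13] gives a common subsequence of length 9. dp[13][13] = 9 confirms this is the maximum.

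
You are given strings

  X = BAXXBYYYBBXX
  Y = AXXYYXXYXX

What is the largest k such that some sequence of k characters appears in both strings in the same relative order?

8

Pick A at X[2]=Y[1] → X at X[3]=Y[2] → X at X[4]=Y[3] → Y at X[6]=Y[4] → Y at X[7]=Y[5] → Y at X[8]=Y[8] → X at X[11]=Y[9] → X at X[12]=Y[10]; all 8 characters appear in both, in order, and the DP table's final entry dp[12][10] is also 8, so no common subsequence is longer.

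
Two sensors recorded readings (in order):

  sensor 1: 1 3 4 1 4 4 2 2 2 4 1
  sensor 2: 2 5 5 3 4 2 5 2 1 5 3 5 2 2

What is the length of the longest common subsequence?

5

Taking 3 [2,4], 4 [3,5], 1 [4,9], 2 [8,13], 2 [9,14] gives a common subsequence of length 5. Since dp[11][14] = 5, nothing longer is possible.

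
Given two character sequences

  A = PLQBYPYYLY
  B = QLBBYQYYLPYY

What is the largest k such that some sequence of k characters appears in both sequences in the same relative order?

Pick L at A[2]=B[2]; then B at A[4]=B[4]; then Y at A[5]=B[5]; then Y at A[7]=B[7]; then Y at A[8]=B[8]; then L at A[9]=B[9]; then Y at A[10]=B[12]; all 7 characters appear in both, in order. The LCS DP gives dp[10][12] = 7, so this is optimal.

7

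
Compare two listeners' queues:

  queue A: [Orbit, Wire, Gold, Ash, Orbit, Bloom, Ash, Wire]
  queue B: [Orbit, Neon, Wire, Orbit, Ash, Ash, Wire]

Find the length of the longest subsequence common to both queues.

5

Match Orbit at queue A[1]=queue B[1], Wire at queue A[2]=queue B[3], Ash at queue A[4]=queue B[5], Ash at queue A[7]=queue B[6], Wire at queue A[8]=queue B[7] — 5 songs in the same relative order in both. dp[8][7] = 5 confirms this is the maximum.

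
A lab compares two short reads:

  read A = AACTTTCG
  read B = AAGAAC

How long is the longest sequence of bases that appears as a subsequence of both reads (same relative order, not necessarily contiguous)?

3

Match A [1,4], then A [2,5], then C [7,6] — 3 bases in the same relative order in both. Since dp[8][6] = 3, nothing longer is possible.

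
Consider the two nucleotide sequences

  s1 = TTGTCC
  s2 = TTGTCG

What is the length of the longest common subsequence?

5

Let dp[i][j] be the LCS length of the first i bases of s1 and the first j bases of s2. dp[i][j] = dp[i-1][j-1]+1 when the i-th and j-th bases match, else max(dp[i-1][j], dp[i][j-1]).
    ·  T  T  G  T  C  G
 ·  0  0  0  0  0  0  0
 T  0  1  1  1  1  1  1
 T  0  1  2  2  2  2  2
 G  0  1  2  3  3  3  3
 T  0  1  2  3  4  4  4
 C  0  1  2  3  4  5  5
 C  0  1  2  3  4  5  5
dp[6][6] = 5. One LCS (by backtracking along matches): TTGTC.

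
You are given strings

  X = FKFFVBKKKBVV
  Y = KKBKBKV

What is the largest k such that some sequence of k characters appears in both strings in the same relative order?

5

Pick K [2,2], then B [6,3], then K [7,4], then K [9,6], then V [12,7]; all 5 characters appear in both, in order. Since dp[12][7] = 5, nothing longer is possible.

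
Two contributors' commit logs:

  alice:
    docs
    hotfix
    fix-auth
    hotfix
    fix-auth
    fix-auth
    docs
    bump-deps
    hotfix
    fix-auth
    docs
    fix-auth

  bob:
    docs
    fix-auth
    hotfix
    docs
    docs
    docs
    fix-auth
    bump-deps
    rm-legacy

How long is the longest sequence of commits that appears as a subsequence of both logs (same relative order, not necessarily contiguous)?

6

Pick docs at alice[1]=bob[1], fix-auth at alice[3]=bob[2], hotfix at alice[4]=bob[3], docs at alice[7]=bob[5], docs at alice[11]=bob[6], fix-auth at alice[12]=bob[7]; all 6 commits appear in both, in order. The LCS DP gives dp[12][9] = 6, so this is optimal.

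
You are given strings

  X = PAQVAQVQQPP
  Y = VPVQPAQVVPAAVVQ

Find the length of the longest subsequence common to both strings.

7

Match P (X #1, Y #5) → A (X #2, Y #6) → Q (X #3, Y #7) → V (X #4, Y #9) → A (X #5, Y #12) → V (X #7, Y #14) → Q (X #9, Y #15) — 7 characters in the same relative order in both, and the DP table's final entry dp[11][15] is also 7, so no common subsequence is longer.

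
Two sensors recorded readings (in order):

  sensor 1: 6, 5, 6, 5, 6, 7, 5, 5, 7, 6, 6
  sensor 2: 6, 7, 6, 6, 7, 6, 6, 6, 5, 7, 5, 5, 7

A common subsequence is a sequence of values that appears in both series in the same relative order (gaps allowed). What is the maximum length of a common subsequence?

7

One common subsequence of length 7: 6 (sensor 1 #1, sensor 2 #7), then 6 (sensor 1 #3, sensor 2 #8), then 5 (sensor 1 #4, sensor 2 #9), then 7 (sensor 1 #6, sensor 2 #10), then 5 (sensor 1 #7, sensor 2 #11), then 5 (sensor 1 #8, sensor 2 #12), then 7 (sensor 1 #9, sensor 2 #13), and the DP table's final entry dp[11][13] is also 7, so no common subsequence is longer.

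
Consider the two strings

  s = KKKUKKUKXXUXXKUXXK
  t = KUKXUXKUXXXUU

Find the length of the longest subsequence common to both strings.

Pick K [6,1], U [7,2], K [8,3], X [10,4], U [11,5], X [13,6], K [14,7], U [15,8], X [16,10], X [17,11]; all 10 characters appear in both, in order, and the DP table's final entry dp[18][13] is also 10, so no common subsequence is longer.

10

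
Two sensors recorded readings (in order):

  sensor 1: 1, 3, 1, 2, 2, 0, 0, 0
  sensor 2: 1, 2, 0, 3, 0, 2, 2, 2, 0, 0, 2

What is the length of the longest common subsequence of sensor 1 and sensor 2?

6

One common subsequence of length 6: 1 (sensor 1 #1, sensor 2 #1); then 3 (sensor 1 #2, sensor 2 #4); then 2 (sensor 1 #4, sensor 2 #7); then 2 (sensor 1 #5, sensor 2 #8); then 0 (sensor 1 #6, sensor 2 #9); then 0 (sensor 1 #7, sensor 2 #10), and the DP table's final entry dp[8][11] is also 6, so no common subsequence is longer.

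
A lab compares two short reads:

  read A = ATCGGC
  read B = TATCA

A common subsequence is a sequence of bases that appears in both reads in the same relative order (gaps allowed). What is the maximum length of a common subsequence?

Let dp[i][j] be the LCS length of the first i bases of read A and the first j bases of read B. dp[i][j] = dp[i-1][j-1]+1 when the i-th and j-th bases match, else max(dp[i-1][j], dp[i][j-1]).
    ·  T  A  T  C  A
 ·  0  0  0  0  0  0
 A  0  0  1  1  1  1
 T  0  1  1  2  2  2
 C  0  1  1  2  3  3
 G  0  1  1  2  3  3
 G  0  1  1  2  3  3
 C  0  1  1  2  3  3
dp[6][5] = 3. One LCS (by backtracking along matches): ATC.

3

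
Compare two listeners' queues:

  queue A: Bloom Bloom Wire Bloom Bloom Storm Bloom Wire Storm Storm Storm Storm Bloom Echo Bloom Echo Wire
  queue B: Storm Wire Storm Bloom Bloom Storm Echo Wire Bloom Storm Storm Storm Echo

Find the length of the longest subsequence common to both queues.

9

Match Wire at queue A[3]=queue B[2], then Bloom at queue A[4]=queue B[4], then Bloom at queue A[5]=queue B[5], then Storm at queue A[6]=queue B[6], then Bloom at queue A[7]=queue B[9], then Storm at queue A[10]=queue B[10], then Storm at queue A[11]=queue B[11], then Storm at queue A[12]=queue B[12], then Echo at queue A[16]=queue B[13] — 9 songs in the same relative order in both. The LCS DP gives dp[17][13] = 9, so this is optimal.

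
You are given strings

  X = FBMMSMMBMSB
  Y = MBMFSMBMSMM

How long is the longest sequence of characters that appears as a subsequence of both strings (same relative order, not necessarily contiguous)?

Let dp[i][j] be the LCS length of the first i characters of X and the first j characters of Y. dp[i][j] = dp[i-1][j-1]+1 when the i-th and j-th characters match, else max(dp[i-1][j], dp[i][j-1]).
    ·  M  B  M  F  S  M  B  M  S  M  M
 ·  0  0  0  0  0  0  0  0  0  0  0  0
 F  0  0  0  0  1  1  1  1  1  1  1  1
 B  0  0  1  1  1  1  1  2  2  2  2  2
 M  0  1  1  2  2  2  2  2  3  3  3  3
 M  0  1  1  2  2  2  3  3  3  3  4  4
 S  0  1  1  2  2  3  3  3  3  4  4  4
 M  0  1  1  2  2  3  4  4  4  4  5  5
 M  0  1  1  2  2  3  4  4  5  5  5  6
 B  0  1  2  2  2  3  4  5  5  5  5  6
 M  0  1  2  3  3  3  4  5  6  6  6  6
 S  0  1  2  3  3  4  4  5  6  7  7  7
 B  0  1  2  3  3  4  4  5  6  7  7  7
dp[11][11] = 7. One LCS (by backtracking along matches): BMSMBMS.

7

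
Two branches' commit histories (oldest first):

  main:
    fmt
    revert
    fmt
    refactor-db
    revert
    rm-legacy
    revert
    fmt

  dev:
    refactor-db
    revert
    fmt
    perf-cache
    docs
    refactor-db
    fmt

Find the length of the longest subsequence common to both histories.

Taking revert [2,2], then fmt [3,3], then refactor-db [4,6], then fmt [8,7] gives a common subsequence of length 4. dp[8][7] = 4 confirms this is the maximum.

4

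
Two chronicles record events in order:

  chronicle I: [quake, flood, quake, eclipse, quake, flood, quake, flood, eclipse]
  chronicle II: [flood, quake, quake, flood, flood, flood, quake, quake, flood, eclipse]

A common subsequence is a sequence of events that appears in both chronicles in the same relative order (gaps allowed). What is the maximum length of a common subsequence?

Pick flood (chronicle I #2, chronicle II #1), quake (chronicle I #3, chronicle II #2), quake (chronicle I #5, chronicle II #3), flood (chronicle I #6, chronicle II #6), quake (chronicle I #7, chronicle II #8), flood (chronicle I #8, chronicle II #9), eclipse (chronicle I #9, chronicle II #10); all 7 events appear in both, in order, and the DP table's final entry dp[9][10] is also 7, so no common subsequence is longer.

7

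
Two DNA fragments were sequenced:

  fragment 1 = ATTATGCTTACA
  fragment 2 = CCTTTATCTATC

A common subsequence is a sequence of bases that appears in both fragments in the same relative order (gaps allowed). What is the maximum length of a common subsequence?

Let dp[i][j] be the LCS length of the first i bases of fragment 1 and the first j bases of fragment 2. dp[i][j] = dp[i-1][j-1]+1 when the i-th and j-th bases match, else max(dp[i-1][j], dp[i][j-1]).
    ·  C  C  T  T  T  A  T  C  T  A  T  C
 ·  0  0  0  0  0  0  0  0  0  0  0  0  0
 A  0  0  0  0  0  0  1  1  1  1  1  1  1
 T  0  0  0  1  1  1  1  2  2  2  2  2  2
 T  0  0  0  1  2  2  2  2  2  3  3  3  3
 A  0  0  0  1  2  2  3  3  3  3  4  4  4
 T  0  0  0  1  2  3  3  4  4  4  4  5  5
 G  0  0  0  1  2  3  3  4  4  4  4  5  5
 C  0  1  1  1  2  3  3  4  5  5  5  5  6
 T  0  1  1  2  2  3  3  4  5  6  6  6  6
 T  0  1  1  2  3  3  3  4  5  6  6  7  7
 A  0  1  1  2  3  3  4  4  5  6  7  7  7
 C  0  1  2  2  3  3  4  4  5  6  7  7  8
 A  0  1  2  2  3  3  4  4  5  6  7  7  8
dp[12][12] = 8. One LCS (by backtracking along matches): TTATCTTC.

8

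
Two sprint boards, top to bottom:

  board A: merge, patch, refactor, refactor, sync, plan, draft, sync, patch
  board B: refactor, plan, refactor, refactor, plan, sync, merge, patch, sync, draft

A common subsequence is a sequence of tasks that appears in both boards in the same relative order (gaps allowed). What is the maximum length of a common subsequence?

5

One common subsequence of length 5: refactor (board A #3, board B #3); then refactor (board A #4, board B #4); then plan (board A #6, board B #5); then sync (board A #8, board B #6); then patch (board A #9, board B #8). dp[9][10] = 5 confirms this is the maximum.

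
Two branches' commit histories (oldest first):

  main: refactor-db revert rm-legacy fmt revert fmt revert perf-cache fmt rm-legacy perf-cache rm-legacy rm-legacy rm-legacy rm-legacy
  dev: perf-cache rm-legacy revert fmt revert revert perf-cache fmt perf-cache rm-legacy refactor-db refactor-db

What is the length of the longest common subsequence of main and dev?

Match revert [2,3], then fmt [4,4], then revert [5,5], then revert [7,6], then perf-cache [8,7], then fmt [9,8], then perf-cache [11,9], then rm-legacy [12,10] — 8 commits in the same relative order in both. dp[15][12] = 8 confirms this is the maximum.

8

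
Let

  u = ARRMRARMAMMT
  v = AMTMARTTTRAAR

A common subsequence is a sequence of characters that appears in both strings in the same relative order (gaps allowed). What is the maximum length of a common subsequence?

5

Match A at u[1]=v[5], R at u[2]=v[6], R at u[3]=v[10], A at u[6]=v[12], R at u[7]=v[13] — 5 characters in the same relative order in both, and the DP table's final entry dp[12][13] is also 5, so no common subsequence is longer.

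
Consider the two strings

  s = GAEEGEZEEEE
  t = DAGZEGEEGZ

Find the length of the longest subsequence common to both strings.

Match A [2,2] → G [5,3] → Z [7,4] → E [8,5] → E [9,7] → E [10,8] — 6 characters in the same relative order in both, and the DP table's final entry dp[11][10] is also 6, so no common subsequence is longer.

6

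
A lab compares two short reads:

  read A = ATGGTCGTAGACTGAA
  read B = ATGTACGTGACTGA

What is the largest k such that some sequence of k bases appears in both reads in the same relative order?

13

Taking A (read A #1, read B #1); then T (read A #2, read B #2); then G (read A #4, read B #3); then T (read A #5, read B #4); then C (read A #6, read B #6); then G (read A #7, read B #7); then T (read A #8, read B #8); then G (read A #10, read B #9); then A (read A #11, read B #10); then C (read A #12, read B #11); then T (read A #13, read B #12); then G (read A #14, read B #13); then A (read A #16, read B #14) gives a common subsequence of length 13. The LCS DP gives dp[16][14] = 13, so this is optimal.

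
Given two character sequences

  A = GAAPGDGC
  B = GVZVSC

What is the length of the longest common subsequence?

Let dp[i][j] be the LCS length of the first i characters of A and the first j characters of B. dp[i][j] = dp[i-1][j-1]+1 when the i-th and j-th characters match, else max(dp[i-1][j], dp[i][j-1]).
    ·  G  V  Z  V  S  C
 ·  0  0  0  0  0  0  0
 G  0  1  1  1  1  1  1
 A  0  1  1  1  1  1  1
 A  0  1  1  1  1  1  1
 P  0  1  1  1  1  1  1
 G  0  1  1  1  1  1  1
 D  0  1  1  1  1  1  1
 G  0  1  1  1  1  1  1
 C  0  1  1  1  1  1  2
dp[8][6] = 2. One LCS (by backtracking along matches): GC.

2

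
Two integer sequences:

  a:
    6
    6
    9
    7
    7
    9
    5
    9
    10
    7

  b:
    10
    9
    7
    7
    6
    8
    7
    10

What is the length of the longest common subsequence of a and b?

4

Let dp[i][j] be the LCS length of the first i values of a and the first j values of b. dp[i][j] = dp[i-1][j-1]+1 when the i-th and j-th values match, else max(dp[i-1][j], dp[i][j-1]).
    · 10  9  7  7  6  8  7 10
 ·  0  0  0  0  0  0  0  0  0
 6  0  0  0  0  0  1  1  1  1
 6  0  0  0  0  0  1  1  1  1
 9  0  0  1  1  1  1  1  1  1
 7  0  0  1  2  2  2  2  2  2
 7  0  0  1  2  3  3  3  3  3
 9  0  0  1  2  3  3  3  3  3
 5  0  0  1  2  3  3  3  3  3
 9  0  0  1  2  3  3  3  3  3
10  0  1  1  2  3  3  3  3  4
 7  0  1  1  2  3  3  3  4  4
dp[10][8] = 4. One LCS (by backtracking along matches): 9, 7, 7, 10.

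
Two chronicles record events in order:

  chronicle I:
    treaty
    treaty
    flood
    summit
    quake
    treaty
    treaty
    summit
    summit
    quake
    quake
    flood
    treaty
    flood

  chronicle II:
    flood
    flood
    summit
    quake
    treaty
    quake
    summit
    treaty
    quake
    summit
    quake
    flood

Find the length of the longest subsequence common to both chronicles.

One common subsequence of length 8: flood [3,2] → summit [4,3] → quake [5,4] → treaty [6,5] → treaty [7,8] → summit [9,10] → quake [11,11] → flood [14,12]. The LCS DP gives dp[14][12] = 8, so this is optimal.

8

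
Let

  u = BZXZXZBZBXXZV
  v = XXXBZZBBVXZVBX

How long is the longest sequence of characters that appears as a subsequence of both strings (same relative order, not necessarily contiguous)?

8

Taking B at u[1]=v[4], then Z at u[4]=v[5], then Z at u[6]=v[6], then B at u[7]=v[7], then B at u[9]=v[8], then X at u[11]=v[10], then Z at u[12]=v[11], then V at u[13]=v[12] gives a common subsequence of length 8, and the DP table's final entry dp[13][14] is also 8, so no common subsequence is longer.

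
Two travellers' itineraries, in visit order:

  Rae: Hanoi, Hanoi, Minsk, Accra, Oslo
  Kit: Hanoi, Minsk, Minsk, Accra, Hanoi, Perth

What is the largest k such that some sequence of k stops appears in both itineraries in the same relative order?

3

Taking Hanoi (Rae #1, Kit #1); then Minsk (Rae #3, Kit #3); then Accra (Rae #4, Kit #4) gives a common subsequence of length 3. The LCS DP gives dp[5][6] = 3, so this is optimal.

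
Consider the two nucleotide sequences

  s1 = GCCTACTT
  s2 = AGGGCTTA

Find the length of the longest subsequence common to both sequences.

4

Taking G (s1 #1, s2 #4); then C (s1 #2, s2 #5); then T (s1 #4, s2 #7); then A (s1 #5, s2 #8) gives a common subsequence of length 4. dp[8][8] = 4 confirms this is the maximum.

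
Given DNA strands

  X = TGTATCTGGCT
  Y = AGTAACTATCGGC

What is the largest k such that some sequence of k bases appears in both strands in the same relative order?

8

Pick T at X[1]=Y[3], T at X[3]=Y[7], A at X[4]=Y[8], T at X[5]=Y[9], C at X[6]=Y[10], G at X[8]=Y[11], G at X[9]=Y[12], C at X[10]=Y[13]; all 8 bases appear in both, in order. dp[11][13] = 8 confirms this is the maximum.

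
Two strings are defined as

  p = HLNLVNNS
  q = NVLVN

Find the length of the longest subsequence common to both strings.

4

Pick N (p #3, q #1), L (p #4, q #3), V (p #5, q #4), N (p #7, q #5); all 4 characters appear in both, in order, and the DP table's final entry dp[8][5] is also 4, so no common subsequence is longer.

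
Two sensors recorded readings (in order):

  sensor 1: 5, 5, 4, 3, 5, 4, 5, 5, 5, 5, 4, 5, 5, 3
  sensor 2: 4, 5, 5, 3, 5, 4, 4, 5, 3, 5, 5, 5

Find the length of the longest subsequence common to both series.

Pick 5 (sensor 1 #1, sensor 2 #2), then 5 (sensor 1 #2, sensor 2 #3), then 3 (sensor 1 #4, sensor 2 #4), then 5 (sensor 1 #5, sensor 2 #5), then 4 (sensor 1 #6, sensor 2 #7), then 5 (sensor 1 #7, sensor 2 #8), then 5 (sensor 1 #10, sensor 2 #10), then 5 (sensor 1 #12, sensor 2 #11), then 5 (sensor 1 #13, sensor 2 #12); all 9 values appear in both, in order, and the DP table's final entry dp[14][12] is also 9, so no common subsequence is longer.

9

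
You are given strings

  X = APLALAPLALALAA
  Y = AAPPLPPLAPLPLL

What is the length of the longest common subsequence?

Match A (X #1, Y #2); then P (X #2, Y #4); then L (X #3, Y #5); then L (X #5, Y #8); then A (X #6, Y #9); then P (X #7, Y #10); then L (X #8, Y #11); then L (X #10, Y #13); then L (X #12, Y #14) — 9 characters in the same relative order in both. Since dp[14][14] = 9, nothing longer is possible.

9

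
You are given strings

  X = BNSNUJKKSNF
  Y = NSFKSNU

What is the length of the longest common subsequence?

5

One common subsequence of length 5: N [2,1], S [3,2], K [8,4], S [9,5], N [10,6]. dp[11][7] = 5 confirms this is the maximum.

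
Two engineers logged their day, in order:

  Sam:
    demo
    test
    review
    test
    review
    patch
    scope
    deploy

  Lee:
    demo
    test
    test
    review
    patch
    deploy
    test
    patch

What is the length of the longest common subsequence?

Pick demo (Sam #1, Lee #1), test (Sam #2, Lee #2), test (Sam #4, Lee #3), review (Sam #5, Lee #4), patch (Sam #6, Lee #5), deploy (Sam #8, Lee #6); all 6 tasks appear in both, in order. The LCS DP gives dp[8][8] = 6, so this is optimal.

6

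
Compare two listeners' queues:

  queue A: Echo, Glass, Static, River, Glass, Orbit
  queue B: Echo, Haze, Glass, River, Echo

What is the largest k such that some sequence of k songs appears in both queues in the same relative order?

One common subsequence of length 3: Echo (queue A #1, queue B #1), then Glass (queue A #2, queue B #3), then River (queue A #4, queue B #4). Since dp[6][5] = 3, nothing longer is possible.

3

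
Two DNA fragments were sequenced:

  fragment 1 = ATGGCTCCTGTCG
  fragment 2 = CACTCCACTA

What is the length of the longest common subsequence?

Let dp[i][j] be the LCS length of the first i bases of fragment 1 and the first j bases of fragment 2. dp[i][j] = dp[i-1][j-1]+1 when the i-th and j-th bases match, else max(dp[i-1][j], dp[i][j-1]).
    ·  C  A  C  T  C  C  A  C  T  A
 ·  0  0  0  0  0  0  0  0  0  0  0
 A  0  0  1  1  1  1  1  1  1  1  1
 T  0  0  1  1  2  2  2  2  2  2  2
 G  0  0  1  1  2  2  2  2  2  2  2
 G  0  0  1  1  2  2  2  2  2  2  2
 C  0  1  1  2  2  3  3  3  3  3  3
 T  0  1  1  2  3  3  3  3  3  4  4
 C  0  1  1  2  3  4  4  4  4  4  4
 C  0  1  1  2  3  4  5  5  5  5  5
 T  0  1  1  2  3  4  5  5  5  6  6
 G  0  1  1  2  3  4  5  5  5  6  6
 T  0  1  1  2  3  4  5  5  5  6  6
 C  0  1  1  2  3  4  5  5  6  6  6
 G  0  1  1  2  3  4  5  5  6  6  6
dp[13][10] = 6. One LCS (by backtracking along matches): ATCCCT.

6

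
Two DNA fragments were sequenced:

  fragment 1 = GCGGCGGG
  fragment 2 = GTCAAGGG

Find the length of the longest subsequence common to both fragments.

Let dp[i][j] be the LCS length of the first i bases of fragment 1 and the first j bases of fragment 2. dp[i][j] = dp[i-1][j-1]+1 when the i-th and j-th bases match, else max(dp[i-1][j], dp[i][j-1]).
    ·  G  T  C  A  A  G  G  G
 ·  0  0  0  0  0  0  0  0  0
 G  0  1  1  1  1  1  1  1  1
 C  0  1  1  2  2  2  2  2  2
 G  0  1  1  2  2  2  3  3  3
 G  0  1  1  2  2  2  3  4  4
 C  0  1  1  2  2  2  3  4  4
 G  0  1  1  2  2  2  3  4  5
 G  0  1  1  2  2  2  3  4  5
 G  0  1  1  2  2  2  3  4  5
dp[8][8] = 5. One LCS (by backtracking along matches): GCGGG.

5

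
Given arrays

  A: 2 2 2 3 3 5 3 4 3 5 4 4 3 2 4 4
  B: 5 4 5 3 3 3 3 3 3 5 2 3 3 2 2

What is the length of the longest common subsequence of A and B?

Taking 3 at A[4]=B[6]; then 3 at A[5]=B[7]; then 3 at A[7]=B[8]; then 3 at A[9]=B[9]; then 5 at A[10]=B[10]; then 3 at A[13]=B[13]; then 2 at A[14]=B[15] gives a common subsequence of length 7. dp[16][15] = 7 confirms this is the maximum.

7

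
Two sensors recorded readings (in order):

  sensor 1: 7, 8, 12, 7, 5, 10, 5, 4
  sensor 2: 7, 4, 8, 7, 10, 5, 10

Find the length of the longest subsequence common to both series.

5

One common subsequence of length 5: 7 at sensor 1[1]=sensor 2[1] → 8 at sensor 1[2]=sensor 2[3] → 7 at sensor 1[4]=sensor 2[4] → 5 at sensor 1[5]=sensor 2[6] → 10 at sensor 1[6]=sensor 2[7]. dp[8][7] = 5 confirms this is the maximum.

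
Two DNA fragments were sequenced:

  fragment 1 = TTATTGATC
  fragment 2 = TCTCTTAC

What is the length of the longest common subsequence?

One common subsequence of length 6: T at fragment 1[1]=fragment 2[1], T at fragment 1[2]=fragment 2[3], T at fragment 1[4]=fragment 2[5], T at fragment 1[5]=fragment 2[6], A at fragment 1[7]=fragment 2[7], C at fragment 1[9]=fragment 2[8], and the DP table's final entry dp[9][8] is also 6, so no common subsequence is longer.

6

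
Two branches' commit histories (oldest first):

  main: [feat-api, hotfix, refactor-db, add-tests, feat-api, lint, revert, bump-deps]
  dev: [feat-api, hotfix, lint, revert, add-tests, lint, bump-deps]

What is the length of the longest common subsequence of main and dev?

Match feat-api [1,1], hotfix [2,2], add-tests [4,5], lint [6,6], bump-deps [8,7] — 5 commits in the same relative order in both, and the DP table's final entry dp[8][7] is also 5, so no common subsequence is longer.

5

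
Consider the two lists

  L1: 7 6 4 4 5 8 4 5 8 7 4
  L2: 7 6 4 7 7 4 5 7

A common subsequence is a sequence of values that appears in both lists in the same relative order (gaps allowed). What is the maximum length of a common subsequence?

6

Let dp[i][j] be the LCS length of the first i values of L1 and the first j values of L2. dp[i][j] = dp[i-1][j-1]+1 when the i-th and j-th values match, else max(dp[i-1][j], dp[i][j-1]).
    ·  7  6  4  7  7  4  5  7
 ·  0  0  0  0  0  0  0  0  0
 7  0  1  1  1  1  1  1  1  1
 6  0  1  2  2  2  2  2  2  2
 4  0  1  2  3  3  3  3  3  3
 4  0  1  2  3  3  3  4  4  4
 5  0  1  2  3  3  3  4  5  5
 8  0  1  2  3  3  3  4  5  5
 4  0  1  2  3  3  3  4  5  5
 5  0  1  2  3  3  3  4  5  5
 8  0  1  2  3  3  3  4  5  5
 7  0  1  2  3  4  4  4  5  6
 4  0  1  2  3  4  4  5  5  6
dp[11][8] = 6. One LCS (by backtracking along matches): 7, 6, 4, 4, 5, 7.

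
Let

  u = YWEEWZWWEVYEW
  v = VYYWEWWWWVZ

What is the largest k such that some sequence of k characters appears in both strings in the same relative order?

One common subsequence of length 7: Y (u #1, v #3); then W (u #2, v #4); then E (u #3, v #5); then W (u #5, v #7); then W (u #7, v #8); then W (u #8, v #9); then V (u #10, v #10). The LCS DP gives dp[13][11] = 7, so this is optimal.

7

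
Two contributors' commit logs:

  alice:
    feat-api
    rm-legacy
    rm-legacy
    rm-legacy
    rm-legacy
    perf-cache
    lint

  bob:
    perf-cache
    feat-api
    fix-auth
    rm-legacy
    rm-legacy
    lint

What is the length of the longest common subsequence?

Taking feat-api [1,2], then rm-legacy [4,4], then rm-legacy [5,5], then lint [7,6] gives a common subsequence of length 4, and the DP table's final entry dp[7][6] is also 4, so no common subsequence is longer.

4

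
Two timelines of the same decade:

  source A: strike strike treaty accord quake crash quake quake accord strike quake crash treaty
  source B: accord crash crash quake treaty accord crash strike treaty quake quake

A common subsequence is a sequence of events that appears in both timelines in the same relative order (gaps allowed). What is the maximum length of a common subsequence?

Match accord [4,1], crash [6,3], quake [7,4], accord [9,6], strike [10,8], quake [11,11] — 6 events in the same relative order in both. dp[13][11] = 6 confirms this is the maximum.

6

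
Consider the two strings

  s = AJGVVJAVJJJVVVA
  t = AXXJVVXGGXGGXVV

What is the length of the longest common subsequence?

6

One common subsequence of length 6: A (s #1, t #1) → J (s #2, t #4) → V (s #4, t #5) → V (s #5, t #6) → V (s #13, t #14) → V (s #14, t #15). The LCS DP gives dp[15][15] = 6, so this is optimal.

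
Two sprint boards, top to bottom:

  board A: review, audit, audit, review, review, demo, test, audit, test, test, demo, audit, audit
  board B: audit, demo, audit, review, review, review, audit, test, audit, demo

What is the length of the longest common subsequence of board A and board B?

One common subsequence of length 7: audit [2,1] → audit [3,3] → review [4,5] → review [5,6] → test [7,8] → audit [8,9] → demo [11,10], and the DP table's final entry dp[13][10] is also 7, so no common subsequence is longer.

7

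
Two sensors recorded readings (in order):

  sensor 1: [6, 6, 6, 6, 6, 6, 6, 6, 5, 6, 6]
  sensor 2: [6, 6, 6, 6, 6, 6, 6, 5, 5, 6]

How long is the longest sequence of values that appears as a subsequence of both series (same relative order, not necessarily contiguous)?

9

Taking 6 [1,1]; then 6 [2,2]; then 6 [3,3]; then 6 [4,4]; then 6 [5,5]; then 6 [6,6]; then 6 [7,7]; then 5 [9,9]; then 6 [11,10] gives a common subsequence of length 9. Since dp[11][10] = 9, nothing longer is possible.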